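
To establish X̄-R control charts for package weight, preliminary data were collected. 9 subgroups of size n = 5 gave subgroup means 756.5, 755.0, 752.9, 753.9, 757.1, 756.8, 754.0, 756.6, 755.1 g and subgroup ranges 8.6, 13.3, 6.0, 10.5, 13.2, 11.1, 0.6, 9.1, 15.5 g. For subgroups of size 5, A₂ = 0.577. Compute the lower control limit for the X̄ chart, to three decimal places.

749.687

X̄̄ = (756.5 + 755.0 + 752.9 + 753.9 + 757.1 + 756.8 + 754.0 + 756.6 + 755.1) / 9 = 6797.9000 / 9 = 755.3222
R̄ = (8.6 + 13.3 + 6.0 + 10.5 + 13.2 + 11.1 + 0.6 + 9.1 + 15.5) / 9 = 87.9000 / 9 = 9.7667
LCL = X̄̄ − A₂·R̄ = 755.3222 − 0.577 × 9.7667 = 749.6869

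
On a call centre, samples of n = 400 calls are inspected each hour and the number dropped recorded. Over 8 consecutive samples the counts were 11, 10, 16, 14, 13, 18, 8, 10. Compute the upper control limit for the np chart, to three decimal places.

p̄ = Σdᵢ / (k·n) = 100 / (8 × 400) = 0.03125
UCL = np̄ + 3·√(np̄(1−p̄)) = 12.5000 + 3 × √(12.5000×0.96875) = 12.5000 + 3 × 3.4799 = 22.9396

22.940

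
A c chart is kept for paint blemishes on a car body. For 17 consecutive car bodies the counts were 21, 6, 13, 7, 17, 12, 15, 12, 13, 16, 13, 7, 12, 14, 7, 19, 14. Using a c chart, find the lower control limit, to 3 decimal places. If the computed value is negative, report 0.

2.081

c̄ = (21 + 6 + 13 + 7 + 17 + 12 + 15 + 12 + 13 + 16 + 13 + 7 + 12 + 14 + 7 + 19 + 14) / 17 = 218 / 17 = 12.8235
LCL = c̄ − 3√c̄ = 12.8235 − 3 × 3.5810 = 2.0805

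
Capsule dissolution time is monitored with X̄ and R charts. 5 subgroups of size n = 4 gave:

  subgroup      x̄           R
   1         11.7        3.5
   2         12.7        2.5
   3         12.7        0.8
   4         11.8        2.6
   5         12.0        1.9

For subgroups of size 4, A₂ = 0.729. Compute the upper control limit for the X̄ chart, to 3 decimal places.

X̄̄ = (11.7 + 12.7 + 12.7 + 11.8 + 12.0) / 5 = 60.9000 / 5 = 12.1800
R̄ = (3.5 + 2.5 + 0.8 + 2.6 + 1.9) / 5 = 11.3000 / 5 = 2.2600
UCL = X̄̄ + A₂·R̄ = 12.1800 + 0.729 × 2.2600 = 13.8275

13.828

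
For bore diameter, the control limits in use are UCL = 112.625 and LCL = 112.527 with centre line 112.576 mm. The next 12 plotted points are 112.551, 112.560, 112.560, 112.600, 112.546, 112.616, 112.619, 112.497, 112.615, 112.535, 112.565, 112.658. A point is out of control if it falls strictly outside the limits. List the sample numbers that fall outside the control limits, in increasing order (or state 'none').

8, 12

Compare each point to [112.527, 112.625]: sample 8 = 112.497 < LCL; sample 12 = 112.658 > UCL.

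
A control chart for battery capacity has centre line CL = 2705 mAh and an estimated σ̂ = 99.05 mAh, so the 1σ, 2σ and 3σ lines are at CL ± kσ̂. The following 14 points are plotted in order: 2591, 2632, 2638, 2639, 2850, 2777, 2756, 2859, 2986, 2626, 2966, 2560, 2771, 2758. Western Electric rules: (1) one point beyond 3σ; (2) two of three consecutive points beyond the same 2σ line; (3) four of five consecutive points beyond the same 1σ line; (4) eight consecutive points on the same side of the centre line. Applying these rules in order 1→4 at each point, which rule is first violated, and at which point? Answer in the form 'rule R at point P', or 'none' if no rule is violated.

Zone of each point (C = within 1σ̂, B = 1σ̂–2σ̂, A = 2σ̂–3σ̂, * = beyond 3σ̂; sign = side of CL): 1:-B, 2:-C, 3:-C, 4:-C, 5:+B, 6:+C, 7:+C, 8:+B, 9:+A, 10:-C, 11:+A, 12:-B, 13:+C, 14:+C
Rule 2 (two of three consecutive points beyond the same 2σ limit) is satisfied at point 11.

rule 2 at point 11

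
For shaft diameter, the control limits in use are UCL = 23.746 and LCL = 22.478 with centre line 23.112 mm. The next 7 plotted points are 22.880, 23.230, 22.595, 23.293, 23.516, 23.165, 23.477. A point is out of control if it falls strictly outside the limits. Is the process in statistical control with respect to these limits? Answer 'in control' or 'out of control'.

All 7 points lie within [22.478, 23.746].

in control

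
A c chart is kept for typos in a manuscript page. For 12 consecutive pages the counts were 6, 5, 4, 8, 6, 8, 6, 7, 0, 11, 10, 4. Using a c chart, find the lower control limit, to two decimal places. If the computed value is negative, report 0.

0.00

c̄ = (6 + 5 + 4 + 8 + 6 + 8 + 6 + 7 + 0 + 11 + 10 + 4) / 12 = 75 / 12 = 6.2500
LCL = c̄ − 3√c̄ = 6.2500 − 3 × 2.5000 = -1.2500 → 0 (cannot be negative)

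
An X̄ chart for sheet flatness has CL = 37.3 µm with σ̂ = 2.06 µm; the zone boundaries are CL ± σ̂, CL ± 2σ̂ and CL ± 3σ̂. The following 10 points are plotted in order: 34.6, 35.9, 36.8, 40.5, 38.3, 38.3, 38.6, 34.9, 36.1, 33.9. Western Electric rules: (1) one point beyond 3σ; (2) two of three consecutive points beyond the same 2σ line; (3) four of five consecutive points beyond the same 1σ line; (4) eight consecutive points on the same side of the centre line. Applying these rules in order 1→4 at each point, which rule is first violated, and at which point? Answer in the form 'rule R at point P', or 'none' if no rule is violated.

none

Zone of each point (C = within 1σ̂, B = 1σ̂–2σ̂, A = 2σ̂–3σ̂, * = beyond 3σ̂; sign = side of CL): 1:-B, 2:-C, 3:-C, 4:+B, 5:+C, 6:+C, 7:+C, 8:-B, 9:-C, 10:-B
No rule fires across all 10 points.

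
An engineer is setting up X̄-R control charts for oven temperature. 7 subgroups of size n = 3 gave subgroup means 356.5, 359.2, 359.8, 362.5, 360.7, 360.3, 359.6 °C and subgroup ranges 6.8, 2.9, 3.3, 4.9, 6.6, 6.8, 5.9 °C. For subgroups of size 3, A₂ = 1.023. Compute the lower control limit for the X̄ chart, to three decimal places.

X̄̄ = (356.5 + 359.2 + 359.8 + 362.5 + 360.7 + 360.3 + 359.6) / 7 = 2518.6000 / 7 = 359.8000
R̄ = (6.8 + 2.9 + 3.3 + 4.9 + 6.6 + 6.8 + 5.9) / 7 = 37.2000 / 7 = 5.3143
LCL = X̄̄ − A₂·R̄ = 359.8000 − 1.023 × 5.3143 = 354.3635

354.363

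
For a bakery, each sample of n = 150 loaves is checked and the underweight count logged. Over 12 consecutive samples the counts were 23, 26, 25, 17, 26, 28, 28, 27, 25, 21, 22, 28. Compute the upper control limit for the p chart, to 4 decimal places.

0.2552

p̄ = Σdᵢ / (k·n) = 296 / (12 × 150) = 0.16444
UCL = p̄ + 3·√(p̄(1−p̄)/n) = 0.16444 + 3 × √(0.16444×0.83556/150) = 0.16444 + 3 × 0.03027 = 0.25524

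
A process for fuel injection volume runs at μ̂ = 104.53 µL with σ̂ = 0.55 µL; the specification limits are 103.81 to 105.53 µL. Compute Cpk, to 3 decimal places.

Cpu = (USL − μ̂) / (3σ̂) = (105.53 − 104.53) / (3 × 0.55) = 0.6061; Cpl = (μ̂ − LSL) / (3σ̂) = (104.53 − 103.81) / (3 × 0.55) = 0.4364; Cpk = min(Cpu, Cpl) = 0.4364

0.436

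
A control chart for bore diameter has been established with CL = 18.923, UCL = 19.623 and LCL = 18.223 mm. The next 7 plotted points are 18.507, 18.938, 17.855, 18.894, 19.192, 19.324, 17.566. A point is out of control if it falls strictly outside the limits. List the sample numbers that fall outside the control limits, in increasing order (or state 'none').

Compare each point to [18.223, 19.623]: sample 3 = 17.855 < LCL; sample 7 = 17.566 < LCL.

3, 7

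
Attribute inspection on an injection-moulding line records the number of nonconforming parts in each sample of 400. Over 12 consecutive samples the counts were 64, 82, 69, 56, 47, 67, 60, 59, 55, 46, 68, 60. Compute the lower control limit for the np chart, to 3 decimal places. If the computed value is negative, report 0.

p̄ = Σdᵢ / (k·n) = 733 / (12 × 400) = 0.15271
LCL = np̄ − 3·√(np̄(1−p̄)) = 61.0833 − 3 × 7.1941 = 39.5010

39.501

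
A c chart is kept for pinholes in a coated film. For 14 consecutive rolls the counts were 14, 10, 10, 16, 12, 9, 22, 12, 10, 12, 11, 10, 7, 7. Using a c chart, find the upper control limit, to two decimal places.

21.78

c̄ = (14 + 10 + 10 + 16 + 12 + 9 + 22 + 12 + 10 + 12 + 11 + 10 + 7 + 7) / 14 = 162 / 14 = 11.5714
UCL = c̄ + 3√c̄ = 11.5714 + 3 × √11.5714 = 11.5714 + 3 × 3.4017 = 21.7765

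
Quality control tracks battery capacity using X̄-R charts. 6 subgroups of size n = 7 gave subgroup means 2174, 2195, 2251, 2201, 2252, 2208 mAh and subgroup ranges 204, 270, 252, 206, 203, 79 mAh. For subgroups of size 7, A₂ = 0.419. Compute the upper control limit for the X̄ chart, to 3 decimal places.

X̄̄ = (2174 + 2195 + 2251 + 2201 + 2252 + 2208) / 6 = 13281.0000 / 6 = 2213.5000
R̄ = (204 + 270 + 252 + 206 + 203 + 79) / 6 = 1214.0000 / 6 = 202.3333
UCL = X̄̄ + A₂·R̄ = 2213.5000 + 0.419 × 202.3333 = 2298.2777

2298.278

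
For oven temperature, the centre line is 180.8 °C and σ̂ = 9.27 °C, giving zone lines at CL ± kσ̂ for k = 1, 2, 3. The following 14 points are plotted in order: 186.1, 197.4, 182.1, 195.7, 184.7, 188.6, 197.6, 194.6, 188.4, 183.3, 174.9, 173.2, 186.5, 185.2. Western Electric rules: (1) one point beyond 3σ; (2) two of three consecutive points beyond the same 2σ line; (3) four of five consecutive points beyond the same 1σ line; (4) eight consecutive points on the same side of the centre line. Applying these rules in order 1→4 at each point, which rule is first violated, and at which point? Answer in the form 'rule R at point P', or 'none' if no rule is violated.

Zone of each point (C = within 1σ̂, B = 1σ̂–2σ̂, A = 2σ̂–3σ̂, * = beyond 3σ̂; sign = side of CL): 1:+C, 2:+B, 3:+C, 4:+B, 5:+C, 6:+C, 7:+B, 8:+B, 9:+C, 10:+C, 11:-C, 12:-C, 13:+C, 14:+C
Rule 4 (eight consecutive points on the same side of the centre line) is satisfied at point 8.

rule 4 at point 8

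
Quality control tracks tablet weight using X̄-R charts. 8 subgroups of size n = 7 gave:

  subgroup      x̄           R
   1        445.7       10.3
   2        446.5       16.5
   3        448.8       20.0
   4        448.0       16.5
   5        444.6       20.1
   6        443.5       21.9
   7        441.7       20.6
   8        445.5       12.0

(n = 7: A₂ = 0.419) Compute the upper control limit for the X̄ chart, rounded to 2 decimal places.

X̄̄ = (445.7 + 446.5 + 448.8 + 448.0 + 444.6 + 443.5 + 441.7 + 445.5) / 8 = 3564.3000 / 8 = 445.5375
R̄ = (10.3 + 16.5 + 20.0 + 16.5 + 20.1 + 21.9 + 20.6 + 12.0) / 8 = 137.9000 / 8 = 17.2375
UCL = X̄̄ + A₂·R̄ = 445.5375 + 0.419 × 17.2375 = 452.7600

452.76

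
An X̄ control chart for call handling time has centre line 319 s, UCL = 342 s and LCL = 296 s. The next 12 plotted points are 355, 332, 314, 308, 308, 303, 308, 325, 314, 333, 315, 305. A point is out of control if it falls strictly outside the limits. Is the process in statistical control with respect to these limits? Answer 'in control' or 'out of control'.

Compare each point to [296, 342]: sample 1 = 355 > UCL.

out of control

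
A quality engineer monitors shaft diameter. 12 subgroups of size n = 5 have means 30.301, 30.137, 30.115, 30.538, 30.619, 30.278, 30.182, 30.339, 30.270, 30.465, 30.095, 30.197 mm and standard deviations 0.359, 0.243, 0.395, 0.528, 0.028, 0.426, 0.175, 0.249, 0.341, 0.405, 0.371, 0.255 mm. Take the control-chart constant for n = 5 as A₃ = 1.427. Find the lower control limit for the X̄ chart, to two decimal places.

29.85

X̄̄ = (30.301 + 30.137 + 30.115 + 30.538 + 30.619 + 30.278 + 30.182 + 30.339 + 30.270 + 30.465 + 30.095 + 30.197) / 12 = 30.2947
s̄ = (0.359 + 0.243 + 0.395 + 0.528 + 0.028 + 0.426 + 0.175 + 0.249 + 0.341 + 0.405 + 0.371 + 0.255) / 12 = 0.3146
LCL = X̄̄ − A₃·s̄ = 30.2947 − 1.427 × 0.3146 = 29.8458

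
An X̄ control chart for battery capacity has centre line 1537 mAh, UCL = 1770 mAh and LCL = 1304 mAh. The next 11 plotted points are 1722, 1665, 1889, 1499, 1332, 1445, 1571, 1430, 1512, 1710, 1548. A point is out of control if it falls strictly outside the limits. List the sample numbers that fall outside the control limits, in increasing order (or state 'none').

Compare each point to [1304, 1770]: sample 3 = 1889 > UCL.

3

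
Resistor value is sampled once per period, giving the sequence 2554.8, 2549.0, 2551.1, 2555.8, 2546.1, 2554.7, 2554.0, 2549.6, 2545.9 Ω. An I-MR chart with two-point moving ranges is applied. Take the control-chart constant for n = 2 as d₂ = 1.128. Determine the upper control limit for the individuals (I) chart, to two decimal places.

X̄ = (2554.8 + 2549.0 + 2551.1 + 2555.8 + 2546.1 + 2554.7 + 2554.0 + 2549.6 + 2545.9) / 9 = 2551.2222
Moving ranges: 5.8, 2.1, 4.7, 9.7, 8.6, 0.7, 4.4, 3.7; M̄R̄ = 39.7000 / 8 = 4.9625
UCL = X̄ + 3·M̄R̄/d₂ = 2551.2222 + 3 × 4.9625 / 1.128 = 2564.4204

2564.42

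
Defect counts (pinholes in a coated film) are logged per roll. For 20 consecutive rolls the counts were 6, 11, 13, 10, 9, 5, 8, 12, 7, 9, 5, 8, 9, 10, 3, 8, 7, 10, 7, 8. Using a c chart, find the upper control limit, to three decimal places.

c̄ = (6 + 11 + 13 + 10 + 9 + 5 + 8 + 12 + 7 + 9 + 5 + 8 + 9 + 10 + 3 + 8 + 7 + 10 + 7 + 8) / 20 = 165 / 20 = 8.2500
UCL = c̄ + 3√c̄ = 8.2500 + 3 × √8.2500 = 8.2500 + 3 × 2.8723 = 16.8668

16.867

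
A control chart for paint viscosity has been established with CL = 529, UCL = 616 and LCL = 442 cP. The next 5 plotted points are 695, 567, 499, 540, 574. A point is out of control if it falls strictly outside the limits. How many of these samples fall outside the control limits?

1

Compare each point to [442, 616]: sample 1 = 695 > UCL.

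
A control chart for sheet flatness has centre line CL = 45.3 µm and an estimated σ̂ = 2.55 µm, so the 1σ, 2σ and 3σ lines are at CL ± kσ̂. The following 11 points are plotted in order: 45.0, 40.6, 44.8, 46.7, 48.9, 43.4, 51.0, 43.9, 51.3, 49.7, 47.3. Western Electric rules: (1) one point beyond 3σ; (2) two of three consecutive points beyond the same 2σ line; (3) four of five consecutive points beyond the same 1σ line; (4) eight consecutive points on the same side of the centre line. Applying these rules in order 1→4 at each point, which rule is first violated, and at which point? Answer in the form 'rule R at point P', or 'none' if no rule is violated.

Zone of each point (C = within 1σ̂, B = 1σ̂–2σ̂, A = 2σ̂–3σ̂, * = beyond 3σ̂; sign = side of CL): 1:-C, 2:-B, 3:-C, 4:+C, 5:+B, 6:-C, 7:+A, 8:-C, 9:+A, 10:+B, 11:+C
Rule 2 (two of three consecutive points beyond the same 2σ limit) is satisfied at point 9.

rule 2 at point 9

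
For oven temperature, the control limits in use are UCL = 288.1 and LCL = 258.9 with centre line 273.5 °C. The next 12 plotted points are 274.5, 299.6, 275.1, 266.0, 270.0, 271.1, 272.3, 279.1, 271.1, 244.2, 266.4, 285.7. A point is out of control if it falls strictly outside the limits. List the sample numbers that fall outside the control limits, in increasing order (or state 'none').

2, 10

Compare each point to [258.9, 288.1]: sample 2 = 299.6 > UCL; sample 10 = 244.2 < LCL.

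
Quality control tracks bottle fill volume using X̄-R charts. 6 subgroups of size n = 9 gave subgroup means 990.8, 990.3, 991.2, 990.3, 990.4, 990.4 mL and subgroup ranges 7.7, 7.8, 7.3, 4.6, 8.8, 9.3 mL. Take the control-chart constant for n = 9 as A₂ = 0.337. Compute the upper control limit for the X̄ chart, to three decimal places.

993.122

X̄̄ = (990.8 + 990.3 + 991.2 + 990.3 + 990.4 + 990.4) / 6 = 5943.4000 / 6 = 990.5667
R̄ = (7.7 + 7.8 + 7.3 + 4.6 + 8.8 + 9.3) / 6 = 45.5000 / 6 = 7.5833
UCL = X̄̄ + A₂·R̄ = 990.5667 + 0.337 × 7.5833 = 993.1222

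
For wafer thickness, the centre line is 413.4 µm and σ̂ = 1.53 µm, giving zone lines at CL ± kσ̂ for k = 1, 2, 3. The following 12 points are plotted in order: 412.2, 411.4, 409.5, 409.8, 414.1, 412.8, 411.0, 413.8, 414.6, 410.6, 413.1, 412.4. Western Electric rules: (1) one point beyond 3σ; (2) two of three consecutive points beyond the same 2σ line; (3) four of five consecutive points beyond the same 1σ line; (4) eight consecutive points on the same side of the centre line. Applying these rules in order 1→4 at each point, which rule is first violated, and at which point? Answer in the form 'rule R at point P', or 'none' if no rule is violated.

rule 2 at point 4

Zone of each point (C = within 1σ̂, B = 1σ̂–2σ̂, A = 2σ̂–3σ̂, * = beyond 3σ̂; sign = side of CL): 1:-C, 2:-B, 3:-A, 4:-A, 5:+C, 6:-C, 7:-B, 8:+C, 9:+C, 10:-B, 11:-C, 12:-C
Rule 2 (two of three consecutive points beyond the same 2σ limit) is satisfied at point 4.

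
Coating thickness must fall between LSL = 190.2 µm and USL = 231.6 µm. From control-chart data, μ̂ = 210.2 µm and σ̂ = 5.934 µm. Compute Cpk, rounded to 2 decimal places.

1.12

Cpu = (USL − μ̂) / (3σ̂) = (231.6 − 210.2) / (3 × 5.934) = 1.2021; Cpl = (μ̂ − LSL) / (3σ̂) = (210.2 − 190.2) / (3 × 5.934) = 1.1235; Cpk = min(Cpu, Cpl) = 1.1235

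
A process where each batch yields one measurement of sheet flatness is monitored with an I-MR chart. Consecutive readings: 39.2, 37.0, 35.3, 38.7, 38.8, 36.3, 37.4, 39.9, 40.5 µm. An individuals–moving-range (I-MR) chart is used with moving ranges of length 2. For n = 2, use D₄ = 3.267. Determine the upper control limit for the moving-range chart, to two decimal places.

5.76

Moving ranges: 2.2, 1.7, 3.4, 0.1, 2.5, 1.1, 2.5, 0.6; M̄R̄ = 14.1000 / 8 = 1.7625
UCL_MR = D₄·M̄R̄ = 3.267 × 1.7625 = 5.7581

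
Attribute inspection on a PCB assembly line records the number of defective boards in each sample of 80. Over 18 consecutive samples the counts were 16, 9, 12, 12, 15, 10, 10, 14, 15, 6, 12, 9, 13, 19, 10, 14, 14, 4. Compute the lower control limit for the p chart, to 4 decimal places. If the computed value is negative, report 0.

p̄ = Σdᵢ / (k·n) = 214 / (18 × 80) = 0.14861
LCL = p̄ − 3·√(p̄(1−p̄)/n) = 0.14861 − 3 × 0.03977 = 0.02930

0.0293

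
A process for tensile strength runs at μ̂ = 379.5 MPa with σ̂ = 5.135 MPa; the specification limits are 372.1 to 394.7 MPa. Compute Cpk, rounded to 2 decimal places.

Cpu = (USL − μ̂) / (3σ̂) = (394.7 − 379.5) / (3 × 5.135) = 0.9867; Cpl = (μ̂ − LSL) / (3σ̂) = (379.5 − 372.1) / (3 × 5.135) = 0.4804; Cpk = min(Cpu, Cpl) = 0.4804

0.48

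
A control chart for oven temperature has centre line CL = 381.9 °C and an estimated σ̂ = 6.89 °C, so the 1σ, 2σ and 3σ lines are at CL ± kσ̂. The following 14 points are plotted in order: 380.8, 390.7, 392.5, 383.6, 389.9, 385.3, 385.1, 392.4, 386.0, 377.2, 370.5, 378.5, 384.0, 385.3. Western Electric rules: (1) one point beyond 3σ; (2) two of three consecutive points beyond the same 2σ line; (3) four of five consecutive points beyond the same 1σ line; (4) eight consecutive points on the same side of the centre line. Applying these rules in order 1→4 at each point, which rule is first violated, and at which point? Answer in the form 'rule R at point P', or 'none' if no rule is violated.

rule 4 at point 9

Zone of each point (C = within 1σ̂, B = 1σ̂–2σ̂, A = 2σ̂–3σ̂, * = beyond 3σ̂; sign = side of CL): 1:-C, 2:+B, 3:+B, 4:+C, 5:+B, 6:+C, 7:+C, 8:+B, 9:+C, 10:-C, 11:-B, 12:-C, 13:+C, 14:+C
Rule 4 (eight consecutive points on the same side of the centre line) is satisfied at point 9.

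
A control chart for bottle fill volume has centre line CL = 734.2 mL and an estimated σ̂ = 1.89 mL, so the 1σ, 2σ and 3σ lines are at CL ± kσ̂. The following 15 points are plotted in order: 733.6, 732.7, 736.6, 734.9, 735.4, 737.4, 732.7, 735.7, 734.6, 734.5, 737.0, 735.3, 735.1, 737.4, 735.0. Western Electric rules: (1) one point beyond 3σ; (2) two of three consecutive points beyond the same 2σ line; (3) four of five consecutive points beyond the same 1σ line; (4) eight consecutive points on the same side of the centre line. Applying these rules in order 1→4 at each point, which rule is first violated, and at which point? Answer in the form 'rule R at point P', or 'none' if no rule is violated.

Zone of each point (C = within 1σ̂, B = 1σ̂–2σ̂, A = 2σ̂–3σ̂, * = beyond 3σ̂; sign = side of CL): 1:-C, 2:-C, 3:+B, 4:+C, 5:+C, 6:+B, 7:-C, 8:+C, 9:+C, 10:+C, 11:+B, 12:+C, 13:+C, 14:+B, 15:+C
Rule 4 (eight consecutive points on the same side of the centre line) is satisfied at point 15.

rule 4 at point 15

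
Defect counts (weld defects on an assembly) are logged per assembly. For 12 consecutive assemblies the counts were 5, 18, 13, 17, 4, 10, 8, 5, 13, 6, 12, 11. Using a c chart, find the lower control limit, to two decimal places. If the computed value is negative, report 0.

c̄ = (5 + 18 + 13 + 17 + 4 + 10 + 8 + 5 + 13 + 6 + 12 + 11) / 12 = 122 / 12 = 10.1667
LCL = c̄ − 3√c̄ = 10.1667 − 3 × 3.1885 = 0.6011

0.60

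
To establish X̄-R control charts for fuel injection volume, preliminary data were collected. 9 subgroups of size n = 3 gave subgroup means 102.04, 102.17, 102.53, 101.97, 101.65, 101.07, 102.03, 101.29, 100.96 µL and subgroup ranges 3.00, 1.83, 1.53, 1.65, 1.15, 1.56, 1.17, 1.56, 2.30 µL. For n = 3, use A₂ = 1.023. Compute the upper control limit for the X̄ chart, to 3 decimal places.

103.536

X̄̄ = (102.04 + 102.17 + 102.53 + 101.97 + 101.65 + 101.07 + 102.03 + 101.29 + 100.96) / 9 = 915.7100 / 9 = 101.7456
R̄ = (3.00 + 1.83 + 1.53 + 1.65 + 1.15 + 1.56 + 1.17 + 1.56 + 2.30) / 9 = 15.7500 / 9 = 1.7500
UCL = X̄̄ + A₂·R̄ = 101.7456 + 1.023 × 1.7500 = 103.5358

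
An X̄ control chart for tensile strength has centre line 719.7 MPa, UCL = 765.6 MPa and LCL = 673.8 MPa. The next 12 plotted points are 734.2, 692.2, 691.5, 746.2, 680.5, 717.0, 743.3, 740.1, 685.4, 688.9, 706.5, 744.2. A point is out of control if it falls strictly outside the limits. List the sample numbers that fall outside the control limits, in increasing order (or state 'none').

none

All 12 points lie within [673.8, 765.6].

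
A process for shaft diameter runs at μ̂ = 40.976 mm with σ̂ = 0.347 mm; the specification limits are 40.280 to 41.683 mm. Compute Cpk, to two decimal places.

Cpu = (USL − μ̂) / (3σ̂) = (41.683 − 40.976) / (3 × 0.347) = 0.6792; Cpl = (μ̂ − LSL) / (3σ̂) = (40.976 − 40.280) / (3 × 0.347) = 0.6686; Cpk = min(Cpu, Cpl) = 0.6686

0.67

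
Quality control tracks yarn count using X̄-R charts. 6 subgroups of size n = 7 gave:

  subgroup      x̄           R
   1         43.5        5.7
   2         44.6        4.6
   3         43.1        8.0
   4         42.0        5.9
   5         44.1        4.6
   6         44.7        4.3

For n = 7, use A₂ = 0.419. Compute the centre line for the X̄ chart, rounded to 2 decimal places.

43.67

X̄̄ = (43.5 + 44.6 + 43.1 + 42.0 + 44.1 + 44.7) / 6 = 262.0000 / 6 = 43.6667
CL = X̄̄ = 43.6667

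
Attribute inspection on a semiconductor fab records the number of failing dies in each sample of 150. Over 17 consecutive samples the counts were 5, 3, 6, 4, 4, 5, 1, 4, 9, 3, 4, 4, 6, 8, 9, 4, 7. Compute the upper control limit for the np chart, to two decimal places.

p̄ = Σdᵢ / (k·n) = 86 / (17 × 150) = 0.03373
UCL = np̄ + 3·√(np̄(1−p̄)) = 5.0588 + 3 × √(5.0588×0.96627) = 5.0588 + 3 × 2.2109 = 11.6916

11.69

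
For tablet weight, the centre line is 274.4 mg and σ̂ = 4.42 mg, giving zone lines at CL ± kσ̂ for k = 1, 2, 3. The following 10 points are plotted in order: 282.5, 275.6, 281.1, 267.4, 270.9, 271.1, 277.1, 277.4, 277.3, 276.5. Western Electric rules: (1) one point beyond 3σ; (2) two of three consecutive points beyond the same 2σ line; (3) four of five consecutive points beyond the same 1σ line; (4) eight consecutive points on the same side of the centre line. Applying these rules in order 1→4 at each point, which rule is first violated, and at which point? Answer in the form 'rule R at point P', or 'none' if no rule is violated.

none

Zone of each point (C = within 1σ̂, B = 1σ̂–2σ̂, A = 2σ̂–3σ̂, * = beyond 3σ̂; sign = side of CL): 1:+B, 2:+C, 3:+B, 4:-B, 5:-C, 6:-C, 7:+C, 8:+C, 9:+C, 10:+C
No rule fires across all 10 points.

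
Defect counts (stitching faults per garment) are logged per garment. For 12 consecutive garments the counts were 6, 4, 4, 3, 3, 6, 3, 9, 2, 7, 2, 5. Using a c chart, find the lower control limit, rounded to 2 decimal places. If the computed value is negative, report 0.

c̄ = (6 + 4 + 4 + 3 + 3 + 6 + 3 + 9 + 2 + 7 + 2 + 5) / 12 = 54 / 12 = 4.5000
LCL = c̄ − 3√c̄ = 4.5000 − 3 × 2.1213 = -1.8640 → 0 (cannot be negative)

0.00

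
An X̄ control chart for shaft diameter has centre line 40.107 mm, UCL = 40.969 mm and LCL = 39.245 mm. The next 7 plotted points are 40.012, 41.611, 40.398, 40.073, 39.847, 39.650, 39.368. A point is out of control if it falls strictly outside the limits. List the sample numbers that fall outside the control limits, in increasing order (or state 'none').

2

Compare each point to [39.245, 40.969]: sample 2 = 41.611 > UCL.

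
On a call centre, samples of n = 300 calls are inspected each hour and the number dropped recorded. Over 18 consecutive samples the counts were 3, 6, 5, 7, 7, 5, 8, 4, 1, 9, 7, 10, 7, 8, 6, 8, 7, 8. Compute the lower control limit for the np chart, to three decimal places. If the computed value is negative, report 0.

p̄ = Σdᵢ / (k·n) = 116 / (18 × 300) = 0.02148
LCL = np̄ − 3·√(np̄(1−p̄)) = 6.4444 − 3 × 2.5112 = -1.0891 → 0 (negative, so LCL = 0)

0.000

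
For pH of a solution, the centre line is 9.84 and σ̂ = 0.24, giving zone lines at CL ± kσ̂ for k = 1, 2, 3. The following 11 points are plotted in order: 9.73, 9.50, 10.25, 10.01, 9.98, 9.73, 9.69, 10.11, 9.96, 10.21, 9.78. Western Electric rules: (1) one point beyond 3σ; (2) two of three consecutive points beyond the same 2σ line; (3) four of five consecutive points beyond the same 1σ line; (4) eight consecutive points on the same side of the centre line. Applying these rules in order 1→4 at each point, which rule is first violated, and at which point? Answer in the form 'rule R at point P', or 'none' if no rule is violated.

Zone of each point (C = within 1σ̂, B = 1σ̂–2σ̂, A = 2σ̂–3σ̂, * = beyond 3σ̂; sign = side of CL): 1:-C, 2:-B, 3:+B, 4:+C, 5:+C, 6:-C, 7:-C, 8:+B, 9:+C, 10:+B, 11:-C
No rule fires across all 11 points.

none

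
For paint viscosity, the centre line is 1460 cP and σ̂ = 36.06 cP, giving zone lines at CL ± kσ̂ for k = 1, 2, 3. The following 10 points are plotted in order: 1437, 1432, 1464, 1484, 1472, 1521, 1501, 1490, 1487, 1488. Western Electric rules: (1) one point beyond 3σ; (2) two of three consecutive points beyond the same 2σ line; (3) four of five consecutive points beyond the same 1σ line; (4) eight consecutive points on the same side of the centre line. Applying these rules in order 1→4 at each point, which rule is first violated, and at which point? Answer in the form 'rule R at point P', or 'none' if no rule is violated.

rule 4 at point 10

Zone of each point (C = within 1σ̂, B = 1σ̂–2σ̂, A = 2σ̂–3σ̂, * = beyond 3σ̂; sign = side of CL): 1:-C, 2:-C, 3:+C, 4:+C, 5:+C, 6:+B, 7:+B, 8:+C, 9:+C, 10:+C
Rule 4 (eight consecutive points on the same side of the centre line) is satisfied at point 10.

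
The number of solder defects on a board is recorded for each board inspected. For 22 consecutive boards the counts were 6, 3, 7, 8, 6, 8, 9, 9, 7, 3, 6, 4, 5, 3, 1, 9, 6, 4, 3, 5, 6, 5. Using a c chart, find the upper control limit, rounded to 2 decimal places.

c̄ = (6 + 3 + 7 + 8 + 6 + 8 + 9 + 9 + 7 + 3 + 6 + 4 + 5 + 3 + 1 + 9 + 6 + 4 + 3 + 5 + 6 + 5) / 22 = 123 / 22 = 5.5909
UCL = c̄ + 3√c̄ = 5.5909 + 3 × √5.5909 = 5.5909 + 3 × 2.3645 = 12.6844

12.68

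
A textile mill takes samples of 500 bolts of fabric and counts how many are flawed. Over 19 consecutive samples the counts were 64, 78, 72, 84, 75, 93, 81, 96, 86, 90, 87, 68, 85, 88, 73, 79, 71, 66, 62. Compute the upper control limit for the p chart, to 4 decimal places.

p̄ = Σdᵢ / (k·n) = 1498 / (19 × 500) = 0.15768
UCL = p̄ + 3·√(p̄(1−p̄)/n) = 0.15768 + 3 × √(0.15768×0.84232/500) = 0.15768 + 3 × 0.01630 = 0.20658

0.2066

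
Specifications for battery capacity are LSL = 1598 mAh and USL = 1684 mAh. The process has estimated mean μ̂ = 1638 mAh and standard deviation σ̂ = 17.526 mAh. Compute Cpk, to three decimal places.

Cpu = (USL − μ̂) / (3σ̂) = (1684 − 1638) / (3 × 17.526) = 0.8749; Cpl = (μ̂ − LSL) / (3σ̂) = (1638 − 1598) / (3 × 17.526) = 0.7608; Cpk = min(Cpu, Cpl) = 0.7608

0.761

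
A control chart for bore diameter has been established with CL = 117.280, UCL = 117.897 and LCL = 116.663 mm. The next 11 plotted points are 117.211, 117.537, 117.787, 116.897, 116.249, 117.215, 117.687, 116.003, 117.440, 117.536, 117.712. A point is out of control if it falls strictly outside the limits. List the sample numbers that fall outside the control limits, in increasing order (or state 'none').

Compare each point to [116.663, 117.897]: sample 5 = 116.249 < LCL; sample 8 = 116.003 < LCL.

5, 8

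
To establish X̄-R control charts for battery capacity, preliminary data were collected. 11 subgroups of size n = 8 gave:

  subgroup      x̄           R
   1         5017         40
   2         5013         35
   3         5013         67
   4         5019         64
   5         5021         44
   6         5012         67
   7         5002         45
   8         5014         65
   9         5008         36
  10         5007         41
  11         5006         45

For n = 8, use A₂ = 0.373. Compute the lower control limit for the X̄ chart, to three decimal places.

4993.384

X̄̄ = (5017 + 5013 + 5013 + 5019 + 5021 + 5012 + 5002 + 5014 + 5008 + 5007 + 5006) / 11 = 55132.0000 / 11 = 5012.0000
R̄ = (40 + 35 + 67 + 64 + 44 + 67 + 45 + 65 + 36 + 41 + 45) / 11 = 549.0000 / 11 = 49.9091
LCL = X̄̄ − A₂·R̄ = 5012.0000 − 0.373 × 49.9091 = 4993.3839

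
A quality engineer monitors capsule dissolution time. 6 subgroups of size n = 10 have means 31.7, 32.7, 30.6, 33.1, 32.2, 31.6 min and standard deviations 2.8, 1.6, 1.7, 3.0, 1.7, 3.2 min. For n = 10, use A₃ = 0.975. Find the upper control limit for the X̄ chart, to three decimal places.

34.258

X̄̄ = (31.7 + 32.7 + 30.6 + 33.1 + 32.2 + 31.6) / 6 = 31.9833
s̄ = (2.8 + 1.6 + 1.7 + 3.0 + 1.7 + 3.2) / 6 = 2.3333
UCL = X̄̄ + A₃·s̄ = 31.9833 + 0.975 × 2.3333 = 34.2583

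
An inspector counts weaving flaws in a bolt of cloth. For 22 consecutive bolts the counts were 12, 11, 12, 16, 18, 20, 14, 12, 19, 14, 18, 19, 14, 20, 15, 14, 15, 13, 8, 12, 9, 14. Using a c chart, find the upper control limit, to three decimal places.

c̄ = (12 + 11 + 12 + 16 + 18 + 20 + 14 + 12 + 19 + 14 + 18 + 19 + 14 + 20 + 15 + 14 + 15 + 13 + 8 + 12 + 9 + 14) / 22 = 319 / 22 = 14.5000
UCL = c̄ + 3√c̄ = 14.5000 + 3 × √14.5000 = 14.5000 + 3 × 3.8079 = 25.9237

25.924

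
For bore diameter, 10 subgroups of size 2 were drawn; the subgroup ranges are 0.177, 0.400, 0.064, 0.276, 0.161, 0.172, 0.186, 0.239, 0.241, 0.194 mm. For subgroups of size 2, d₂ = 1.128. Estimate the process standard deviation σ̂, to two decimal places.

R̄ = (0.177 + 0.400 + 0.064 + 0.276 + 0.161 + 0.172 + 0.186 + 0.239 + 0.241 + 0.194) / 10 = 0.2110
σ̂ = R̄ / d₂ = 0.2110 / 1.128 = 0.1871

0.19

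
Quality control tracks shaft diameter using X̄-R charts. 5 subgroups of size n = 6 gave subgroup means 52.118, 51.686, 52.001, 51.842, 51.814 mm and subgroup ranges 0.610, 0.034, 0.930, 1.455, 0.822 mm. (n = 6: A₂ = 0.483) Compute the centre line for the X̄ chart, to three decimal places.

X̄̄ = (52.118 + 51.686 + 52.001 + 51.842 + 51.814) / 5 = 259.4610 / 5 = 51.8922
CL = X̄̄ = 51.8922

51.892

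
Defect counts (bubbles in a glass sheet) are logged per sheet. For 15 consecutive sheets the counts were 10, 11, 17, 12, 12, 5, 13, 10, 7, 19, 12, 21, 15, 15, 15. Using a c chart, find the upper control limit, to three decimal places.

23.722

c̄ = (10 + 11 + 17 + 12 + 12 + 5 + 13 + 10 + 7 + 19 + 12 + 21 + 15 + 15 + 15) / 15 = 194 / 15 = 12.9333
UCL = c̄ + 3√c̄ = 12.9333 + 3 × √12.9333 = 12.9333 + 3 × 3.5963 = 23.7222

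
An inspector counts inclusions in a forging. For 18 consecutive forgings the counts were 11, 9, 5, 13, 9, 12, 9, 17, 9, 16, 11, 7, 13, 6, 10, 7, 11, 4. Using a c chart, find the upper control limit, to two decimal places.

c̄ = (11 + 9 + 5 + 13 + 9 + 12 + 9 + 17 + 9 + 16 + 11 + 7 + 13 + 6 + 10 + 7 + 11 + 4) / 18 = 179 / 18 = 9.9444
UCL = c̄ + 3√c̄ = 9.9444 + 3 × √9.9444 = 9.9444 + 3 × 3.1535 = 19.4049

19.40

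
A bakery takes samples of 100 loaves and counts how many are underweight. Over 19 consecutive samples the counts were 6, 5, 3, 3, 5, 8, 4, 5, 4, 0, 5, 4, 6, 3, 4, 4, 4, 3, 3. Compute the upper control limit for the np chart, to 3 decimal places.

p̄ = Σdᵢ / (k·n) = 79 / (19 × 100) = 0.04158
UCL = np̄ + 3·√(np̄(1−p̄)) = 4.1579 + 3 × √(4.1579×0.95842) = 4.1579 + 3 × 1.9962 = 10.1466

10.147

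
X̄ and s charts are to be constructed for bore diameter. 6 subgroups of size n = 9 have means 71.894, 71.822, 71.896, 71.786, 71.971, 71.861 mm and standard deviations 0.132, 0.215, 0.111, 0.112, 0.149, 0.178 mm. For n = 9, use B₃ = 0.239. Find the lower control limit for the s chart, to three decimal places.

0.036

s̄ = (0.132 + 0.215 + 0.111 + 0.112 + 0.149 + 0.178) / 6 = 0.1495
LCL_s = B₃·s̄ = 0.239 × 0.1495 = 0.0357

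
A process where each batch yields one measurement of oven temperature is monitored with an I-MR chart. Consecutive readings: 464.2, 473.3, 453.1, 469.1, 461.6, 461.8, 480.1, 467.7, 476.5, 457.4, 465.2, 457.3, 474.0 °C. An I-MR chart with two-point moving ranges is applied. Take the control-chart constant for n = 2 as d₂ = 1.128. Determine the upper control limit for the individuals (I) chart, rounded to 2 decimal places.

498.17

X̄ = (464.2 + 473.3 + 453.1 + 469.1 + 461.6 + 461.8 + 480.1 + 467.7 + 476.5 + 457.4 + 465.2 + 457.3 + 474.0) / 13 = 466.2538
Moving ranges: 9.1, 20.2, 16.0, 7.5, 0.2, 18.3, 12.4, 8.8, 19.1, 7.8, 7.9, 16.7; M̄R̄ = 144.0000 / 12 = 12.0000
UCL = X̄ + 3·M̄R̄/d₂ = 466.2538 + 3 × 12.0000 / 1.128 = 498.1687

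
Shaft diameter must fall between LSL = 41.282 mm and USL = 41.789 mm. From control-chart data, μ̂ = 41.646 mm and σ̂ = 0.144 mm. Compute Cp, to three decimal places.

Cp = (USL − LSL) / (6σ̂) = (41.789 − 41.282) / (6 × 0.144) = 0.5070 / 0.8640 = 0.5868

0.587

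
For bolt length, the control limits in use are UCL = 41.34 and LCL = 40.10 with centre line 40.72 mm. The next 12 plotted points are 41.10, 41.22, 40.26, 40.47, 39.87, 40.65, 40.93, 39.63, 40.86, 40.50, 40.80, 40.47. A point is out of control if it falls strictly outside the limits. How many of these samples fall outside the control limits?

2

Compare each point to [40.10, 41.34]: sample 5 = 39.87 < LCL; sample 8 = 39.63 < LCL.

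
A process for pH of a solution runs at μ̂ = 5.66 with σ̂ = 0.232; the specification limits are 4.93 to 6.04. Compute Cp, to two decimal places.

Cp = (USL − LSL) / (6σ̂) = (6.04 − 4.93) / (6 × 0.232) = 1.1100 / 1.3920 = 0.7974

0.80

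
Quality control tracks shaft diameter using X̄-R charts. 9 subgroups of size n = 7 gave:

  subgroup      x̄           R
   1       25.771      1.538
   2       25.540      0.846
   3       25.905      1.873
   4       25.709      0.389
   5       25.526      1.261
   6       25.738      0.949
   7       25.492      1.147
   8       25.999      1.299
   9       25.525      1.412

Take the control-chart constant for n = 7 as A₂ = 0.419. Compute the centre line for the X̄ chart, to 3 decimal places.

25.689

X̄̄ = (25.771 + 25.540 + 25.905 + 25.709 + 25.526 + 25.738 + 25.492 + 25.999 + 25.525) / 9 = 231.2050 / 9 = 25.6894
CL = X̄̄ = 25.6894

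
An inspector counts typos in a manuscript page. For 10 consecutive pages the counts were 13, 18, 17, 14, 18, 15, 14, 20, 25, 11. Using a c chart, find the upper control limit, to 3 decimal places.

c̄ = (13 + 18 + 17 + 14 + 18 + 15 + 14 + 20 + 25 + 11) / 10 = 165 / 10 = 16.5000
UCL = c̄ + 3√c̄ = 16.5000 + 3 × √16.5000 = 16.5000 + 3 × 4.0620 = 28.6861

28.686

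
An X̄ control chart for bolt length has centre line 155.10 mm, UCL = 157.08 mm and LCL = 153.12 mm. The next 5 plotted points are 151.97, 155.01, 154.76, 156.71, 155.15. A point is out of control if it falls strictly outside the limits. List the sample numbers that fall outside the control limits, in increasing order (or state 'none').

1

Compare each point to [153.12, 157.08]: sample 1 = 151.97 < LCL.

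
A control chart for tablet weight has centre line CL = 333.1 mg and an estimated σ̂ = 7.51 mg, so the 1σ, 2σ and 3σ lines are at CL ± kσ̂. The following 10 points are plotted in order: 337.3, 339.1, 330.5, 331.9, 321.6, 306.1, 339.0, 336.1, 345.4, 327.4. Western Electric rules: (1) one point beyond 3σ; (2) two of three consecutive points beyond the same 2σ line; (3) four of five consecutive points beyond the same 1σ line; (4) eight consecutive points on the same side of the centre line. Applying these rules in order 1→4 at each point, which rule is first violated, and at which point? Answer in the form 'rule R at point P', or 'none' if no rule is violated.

Zone of each point (C = within 1σ̂, B = 1σ̂–2σ̂, A = 2σ̂–3σ̂, * = beyond 3σ̂; sign = side of CL): 1:+C, 2:+C, 3:-C, 4:-C, 5:-B, 6:-*, 7:+C, 8:+C, 9:+B, 10:-C
Rule 1 (one point beyond the 3σ limits) is satisfied at point 6.

rule 1 at point 6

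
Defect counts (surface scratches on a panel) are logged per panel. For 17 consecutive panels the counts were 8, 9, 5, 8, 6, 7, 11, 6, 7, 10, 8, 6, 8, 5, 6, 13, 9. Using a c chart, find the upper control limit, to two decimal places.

c̄ = (8 + 9 + 5 + 8 + 6 + 7 + 11 + 6 + 7 + 10 + 8 + 6 + 8 + 5 + 6 + 13 + 9) / 17 = 132 / 17 = 7.7647
UCL = c̄ + 3√c̄ = 7.7647 + 3 × √7.7647 = 7.7647 + 3 × 2.7865 = 16.1243

16.12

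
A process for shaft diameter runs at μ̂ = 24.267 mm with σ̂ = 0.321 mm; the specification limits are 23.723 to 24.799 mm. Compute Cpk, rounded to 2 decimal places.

Cpu = (USL − μ̂) / (3σ̂) = (24.799 − 24.267) / (3 × 0.321) = 0.5524; Cpl = (μ̂ − LSL) / (3σ̂) = (24.267 − 23.723) / (3 × 0.321) = 0.5649; Cpk = min(Cpu, Cpl) = 0.5524

0.55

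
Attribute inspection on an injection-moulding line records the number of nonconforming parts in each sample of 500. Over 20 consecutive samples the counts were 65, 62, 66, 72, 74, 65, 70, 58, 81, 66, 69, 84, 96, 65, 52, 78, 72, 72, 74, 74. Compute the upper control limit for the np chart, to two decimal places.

p̄ = Σdᵢ / (k·n) = 1415 / (20 × 500) = 0.14150
UCL = np̄ + 3·√(np̄(1−p̄)) = 70.7500 + 3 × √(70.7500×0.85850) = 70.7500 + 3 × 7.7935 = 94.1305

94.13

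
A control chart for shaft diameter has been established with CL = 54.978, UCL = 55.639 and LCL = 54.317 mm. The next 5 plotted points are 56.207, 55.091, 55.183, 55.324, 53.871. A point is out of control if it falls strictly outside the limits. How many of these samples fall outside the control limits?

Compare each point to [54.317, 55.639]: sample 1 = 56.207 > UCL; sample 5 = 53.871 < LCL.

2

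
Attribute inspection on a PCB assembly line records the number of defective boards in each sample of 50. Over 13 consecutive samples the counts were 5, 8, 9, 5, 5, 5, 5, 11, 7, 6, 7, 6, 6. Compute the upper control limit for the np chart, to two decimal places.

p̄ = Σdᵢ / (k·n) = 85 / (13 × 50) = 0.13077
UCL = np̄ + 3·√(np̄(1−p̄)) = 6.5385 + 3 × √(6.5385×0.86923) = 6.5385 + 3 × 2.3840 = 13.6904

13.69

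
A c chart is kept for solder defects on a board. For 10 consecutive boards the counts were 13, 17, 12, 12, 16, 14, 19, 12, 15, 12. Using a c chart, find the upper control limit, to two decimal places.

c̄ = (13 + 17 + 12 + 12 + 16 + 14 + 19 + 12 + 15 + 12) / 10 = 142 / 10 = 14.2000
UCL = c̄ + 3√c̄ = 14.2000 + 3 × √14.2000 = 14.2000 + 3 × 3.7683 = 25.5049

25.50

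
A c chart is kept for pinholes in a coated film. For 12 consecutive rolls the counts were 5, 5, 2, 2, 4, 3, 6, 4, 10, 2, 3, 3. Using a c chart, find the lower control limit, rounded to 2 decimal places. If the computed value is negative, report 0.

0.00

c̄ = (5 + 5 + 2 + 2 + 4 + 3 + 6 + 4 + 10 + 2 + 3 + 3) / 12 = 49 / 12 = 4.0833
LCL = c̄ − 3√c̄ = 4.0833 − 3 × 2.0207 = -1.9788 → 0 (cannot be negative)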